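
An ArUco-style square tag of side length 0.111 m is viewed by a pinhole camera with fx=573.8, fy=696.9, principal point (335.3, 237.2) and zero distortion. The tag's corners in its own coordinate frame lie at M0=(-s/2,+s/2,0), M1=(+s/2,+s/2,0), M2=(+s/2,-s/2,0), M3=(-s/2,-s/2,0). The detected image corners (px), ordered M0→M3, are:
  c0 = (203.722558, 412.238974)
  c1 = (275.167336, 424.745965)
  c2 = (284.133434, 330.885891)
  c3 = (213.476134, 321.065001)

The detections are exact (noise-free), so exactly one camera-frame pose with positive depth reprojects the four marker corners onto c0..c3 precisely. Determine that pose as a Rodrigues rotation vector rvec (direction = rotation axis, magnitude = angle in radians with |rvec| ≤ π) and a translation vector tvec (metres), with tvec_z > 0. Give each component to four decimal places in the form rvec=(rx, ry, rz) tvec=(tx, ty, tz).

rvec=(-0.1226, 0.2038, 0.0950) tvec=(-0.1348, 0.1631, 0.8444)

Intrinsics K: fx=573.8, fy=696.9, cx=335.3, cy=237.2
Marker side s = 0.111 m; corners in marker frame (Z=0):
  M0 = (-0.0555, +0.0555, 0)
  M1 = (+0.0555, +0.0555, 0)
  M2 = (+0.0555, -0.0555, 0)
  M3 = (-0.0555, -0.0555, 0)
Detected image corners:
  c0 = (203.722558, 412.238974) px
  c1 = (275.167336, 424.745965) px
  c2 = (284.133434, 330.885891) px
  c3 = (213.476134, 321.065001) px
Planar DLT: solve 8×8 A·h = b for H (H[2,2]=1):
  H  [+580.11371 -116.64564 +243.67494]
  H  [+9.06257 +784.11072 +371.81845]
  H  [-0.24561 -0.13220 +1.00000]
B = K⁻¹H; ‖b₁‖=1.184309, ‖b₂‖=1.184309; λ = 2/(‖b₁‖+‖b₂‖) = 0.844375, sign → tz>0 ⇒ λ=+0.844375
r₁ = λ·B[:,0] = (+0.97485,+0.08157,-0.20739); r₂ = λ·B[:,1] = (-0.10642,+0.98804,-0.11163)
r₃ = r₁×r₂ = (+0.19580,+0.13089,+0.97187); SVD([r₁ r₂ r₃]) → R = UVᵀ:
  R  [+0.97485 -0.10642 +0.19580]
  R  [+0.08157 +0.98804 +0.13089]
  R  [-0.20739 -0.11163 +0.97187]
t = (-0.13483, +0.16311, +0.84437) m
tr R = 2.934757; θ = arccos((tr R − 1)/2) = 0.256128 rad = 14.675°
axis k = ((R−Rᵀ)₃₂, (R−Rᵀ)₁₃, (R−Rᵀ)₂₁) / (2 sinθ) = (-0.478658, +0.795757, +0.371021)
rvec = θ·k = (-0.122598, +0.203815, +0.095029)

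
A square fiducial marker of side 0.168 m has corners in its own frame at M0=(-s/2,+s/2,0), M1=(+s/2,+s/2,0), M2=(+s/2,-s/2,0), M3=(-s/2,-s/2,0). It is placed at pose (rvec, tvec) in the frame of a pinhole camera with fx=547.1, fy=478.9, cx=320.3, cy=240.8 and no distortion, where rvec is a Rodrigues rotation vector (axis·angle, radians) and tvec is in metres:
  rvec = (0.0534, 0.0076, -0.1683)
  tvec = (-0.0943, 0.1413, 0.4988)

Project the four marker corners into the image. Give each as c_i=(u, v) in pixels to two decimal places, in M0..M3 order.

c0=(143.41, 466.89) c1=(323.12, 441.01) c2=(291.95, 284.05) c3=(109.16, 311.03)

Intrinsics K: fx=547.1, fy=478.9, cx=320.3, cy=240.8
Marker side s = 0.168 m; corners in marker frame (Z=0):
  M0 = (-0.0840, +0.0840, 0)
  M1 = (+0.0840, +0.0840, 0)
  M2 = (+0.0840, -0.0840, 0)
  M3 = (-0.0840, -0.0840, 0)
rvec = (0.0534, 0.0076, -0.1683), |rvec| = θ = 0.17673 rad = 10.126°
Rodrigues: sinθ=0.17581, 1−cosθ=0.01558; R = I + sinθ·[k]× + (1−cosθ)·[k]×²:
    [+0.98585 +0.16763 +0.00308]
    [-0.16722 +0.98445 -0.05376]
    [-0.01204 +0.05248 +0.99855]
t = (-0.0943, 0.1413, 0.4988) m
M0: Pc = R·M0+t = (-0.16303, +0.23804, +0.50422); u = 547.1·(-0.16303)/0.50422 + 320.3 = 143.4053, v = 478.9·(+0.23804)/0.50422 + 240.8 = 466.8871
M1: Pc = R·M1+t = (+0.00259, +0.20995, +0.50220); u = 547.1·(+0.00259)/0.50220 + 320.3 = 323.1235, v = 478.9·(+0.20995)/0.50220 + 240.8 = 441.0077
M2: Pc = R·M2+t = (-0.02557, +0.04456, +0.49338); u = 547.1·(-0.02557)/0.49338 + 320.3 = 291.9462, v = 478.9·(+0.04456)/0.49338 + 240.8 = 284.0516
M3: Pc = R·M3+t = (-0.19119, +0.07265, +0.49540); u = 547.1·(-0.19119)/0.49540 + 320.3 = 109.1567, v = 478.9·(+0.07265)/0.49540 + 240.8 = 311.0325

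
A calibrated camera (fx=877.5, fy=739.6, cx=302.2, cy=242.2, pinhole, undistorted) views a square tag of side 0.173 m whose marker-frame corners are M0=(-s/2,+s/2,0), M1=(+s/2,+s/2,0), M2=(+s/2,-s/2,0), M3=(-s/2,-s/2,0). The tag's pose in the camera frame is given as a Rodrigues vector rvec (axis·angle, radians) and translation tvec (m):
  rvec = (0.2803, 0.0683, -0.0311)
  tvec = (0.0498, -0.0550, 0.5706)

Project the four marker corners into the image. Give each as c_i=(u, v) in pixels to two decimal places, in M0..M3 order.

c0=(254.01, 279.04) c1=(510.35, 275.21) c2=(517.42, 50.78) c3=(238.83, 59.96)

Intrinsics K: fx=877.5, fy=739.6, cx=302.2, cy=242.2
Marker side s = 0.173 m; corners in marker frame (Z=0):
  M0 = (-0.0865, +0.0865, 0)
  M1 = (+0.0865, +0.0865, 0)
  M2 = (+0.0865, -0.0865, 0)
  M3 = (-0.0865, -0.0865, 0)
rvec = (0.2803, 0.0683, -0.0311), |rvec| = θ = 0.29017 rad = 16.626°
Rodrigues: sinθ=0.28612, 1−cosθ=0.04181; R = I + sinθ·[k]× + (1−cosθ)·[k]×²:
    [+0.99720 +0.04017 +0.06302]
    [-0.02116 +0.96051 -0.27744]
    [-0.07167 +0.27533 +0.95867]
t = (0.0498, -0.0550, 0.5706) m
M0: Pc = R·M0+t = (-0.03298, +0.02991, +0.60062); u = 877.5·(-0.03298)/0.60062 + 302.2 = 254.0113, v = 739.6·(+0.02991)/0.60062 + 242.2 = 279.0368
M1: Pc = R·M1+t = (+0.13953, +0.02625, +0.58822); u = 877.5·(+0.13953)/0.58822 + 302.2 = 510.3550, v = 739.6·(+0.02625)/0.58822 + 242.2 = 275.2105
M2: Pc = R·M2+t = (+0.13258, -0.13991, +0.54058); u = 877.5·(+0.13258)/0.54058 + 302.2 = 517.4151, v = 739.6·(-0.13991)/0.54058 + 242.2 = 50.7761
M3: Pc = R·M3+t = (-0.03993, -0.13625, +0.55298); u = 877.5·(-0.03993)/0.55298 + 302.2 = 238.8327, v = 739.6·(-0.13625)/0.55298 + 242.2 = 59.9644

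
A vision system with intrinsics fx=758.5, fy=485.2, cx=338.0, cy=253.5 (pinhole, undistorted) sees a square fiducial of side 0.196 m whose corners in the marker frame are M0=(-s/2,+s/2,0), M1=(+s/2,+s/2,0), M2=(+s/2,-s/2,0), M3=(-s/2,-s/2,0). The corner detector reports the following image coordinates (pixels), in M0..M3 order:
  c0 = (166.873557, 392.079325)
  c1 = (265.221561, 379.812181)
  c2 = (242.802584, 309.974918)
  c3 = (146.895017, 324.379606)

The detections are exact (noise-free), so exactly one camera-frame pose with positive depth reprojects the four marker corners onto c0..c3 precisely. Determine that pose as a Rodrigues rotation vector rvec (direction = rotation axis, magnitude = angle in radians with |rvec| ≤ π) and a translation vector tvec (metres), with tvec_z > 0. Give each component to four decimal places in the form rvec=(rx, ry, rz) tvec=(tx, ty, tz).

rvec=(-0.0954, 0.2585, -0.2346) tvec=(-0.2418, 0.2771, 1.3739)

Intrinsics K: fx=758.5, fy=485.2, cx=338.0, cy=253.5
Marker side s = 0.196 m; corners in marker frame (Z=0):
  M0 = (-0.0980, +0.0980, 0)
  M1 = (+0.0980, +0.0980, 0)
  M2 = (+0.0980, -0.0980, 0)
  M3 = (-0.0980, -0.0980, 0)
Detected image corners:
  c0 = (166.873557, 392.079325) px
  c1 = (265.221561, 379.812181) px
  c2 = (242.802584, 309.974918) px
  c3 = (146.895017, 324.379606) px
Planar DLT: solve 8×8 A·h = b for H (H[2,2]=1):
  H  [+459.33657 +89.60415 +204.51730]
  H  [-129.96267 +319.20195 +351.37398]
  H  [-0.17600 -0.08978 +1.00000]
B = K⁻¹H; ‖b₁‖=0.727867, ‖b₂‖=0.727867; λ = 2/(‖b₁‖+‖b₂‖) = 1.373877, sign → tz>0 ⇒ λ=+1.373877
r₁ = λ·B[:,0] = (+0.93975,-0.24167,-0.24180); r₂ = λ·B[:,1] = (+0.21727,+0.96829,-0.12335)
r₃ = r₁×r₂ = (+0.26394,+0.06338,+0.96245); SVD([r₁ r₂ r₃]) → R = UVᵀ:
  R  [+0.93975 +0.21727 +0.26394]
  R  [-0.24167 +0.96829 +0.06338]
  R  [-0.24180 -0.12335 +0.96245]
t = (-0.24178, +0.27714, +1.37388) m
tr R = 2.870491; θ = arccos((tr R − 1)/2) = 0.361844 rad = 20.732°
axis k = ((R−Rᵀ)₃₂, (R−Rᵀ)₁₃, (R−Rᵀ)₂₁) / (2 sinθ) = (-0.263743, +0.714326, -0.648211)
rvec = θ·k = (-0.095434, +0.258474, -0.234551)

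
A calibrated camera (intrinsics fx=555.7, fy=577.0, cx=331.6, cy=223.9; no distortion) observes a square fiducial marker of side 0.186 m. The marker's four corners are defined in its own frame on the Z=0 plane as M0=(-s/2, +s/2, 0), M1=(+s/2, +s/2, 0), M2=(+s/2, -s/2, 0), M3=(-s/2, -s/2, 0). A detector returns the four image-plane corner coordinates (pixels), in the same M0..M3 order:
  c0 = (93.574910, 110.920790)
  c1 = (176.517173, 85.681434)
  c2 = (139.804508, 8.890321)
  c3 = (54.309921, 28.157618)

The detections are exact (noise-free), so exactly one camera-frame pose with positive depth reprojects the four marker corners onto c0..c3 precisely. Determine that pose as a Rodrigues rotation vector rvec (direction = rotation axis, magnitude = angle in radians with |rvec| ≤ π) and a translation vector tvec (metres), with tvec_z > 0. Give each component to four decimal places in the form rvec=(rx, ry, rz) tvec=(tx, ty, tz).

Intrinsics K: fx=555.7, fy=577.0, cx=331.6, cy=223.9
Marker side s = 0.186 m; corners in marker frame (Z=0):
  M0 = (-0.0930, +0.0930, 0)
  M1 = (+0.0930, +0.0930, 0)
  M2 = (+0.0930, -0.0930, 0)
  M3 = (-0.0930, -0.0930, 0)
Detected image corners:
  c0 = (93.574910, 110.920790) px
  c1 = (176.517173, 85.681434) px
  c2 = (139.804508, 8.890321) px
  c3 = (54.309921, 28.157618) px
Planar DLT: solve 8×8 A·h = b for H (H[2,2]=1):
  H  [+498.96992 +202.06897 +117.58051]
  H  [-96.37693 +427.34988 +57.93953]
  H  [+0.39786 -0.01653 +1.00000]
B = K⁻¹H; ‖b₁‖=0.835381, ‖b₂‖=0.835381; λ = 2/(‖b₁‖+‖b₂‖) = 1.197059, sign → tz>0 ⇒ λ=+1.197059
r₁ = λ·B[:,0] = (+0.79066,-0.38475,+0.47626); r₂ = λ·B[:,1] = (+0.44709,+0.89427,-0.01979)
r₃ = r₁×r₂ = (-0.41829,+0.22858,+0.87908); SVD([r₁ r₂ r₃]) → R = UVᵀ:
  R  [+0.79066 +0.44709 -0.41829]
  R  [-0.38475 +0.89427 +0.22858]
  R  [+0.47626 -0.01979 +0.87908]
t = (-0.46103, -0.34431, +1.19706) m
tr R = 2.564008; θ = arccos((tr R − 1)/2) = 0.672921 rad = 38.556°
axis k = ((R−Rᵀ)₃₂, (R−Rᵀ)₁₃, (R−Rᵀ)₂₁) / (2 sinθ) = (-0.199240, -0.717625, -0.667322)
rvec = θ·k = (-0.134073, -0.482905, -0.449055)

rvec=(-0.1341, -0.4829, -0.4491) tvec=(-0.4610, -0.3443, 1.1971)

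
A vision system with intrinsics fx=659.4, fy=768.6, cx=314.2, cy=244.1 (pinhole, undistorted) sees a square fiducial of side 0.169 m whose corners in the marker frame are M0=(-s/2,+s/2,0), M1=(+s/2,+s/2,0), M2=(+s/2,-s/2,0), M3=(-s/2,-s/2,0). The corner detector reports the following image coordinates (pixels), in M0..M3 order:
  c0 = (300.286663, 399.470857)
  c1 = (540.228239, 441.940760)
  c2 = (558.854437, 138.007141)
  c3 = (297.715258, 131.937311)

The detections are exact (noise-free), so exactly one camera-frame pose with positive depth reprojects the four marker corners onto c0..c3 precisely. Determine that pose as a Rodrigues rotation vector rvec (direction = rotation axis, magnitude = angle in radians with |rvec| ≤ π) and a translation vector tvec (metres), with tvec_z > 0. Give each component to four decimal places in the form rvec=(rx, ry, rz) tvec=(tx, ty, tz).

Intrinsics K: fx=659.4, fy=768.6, cx=314.2, cy=244.1
Marker side s = 0.169 m; corners in marker frame (Z=0):
  M0 = (-0.0845, +0.0845, 0)
  M1 = (+0.0845, +0.0845, 0)
  M2 = (+0.0845, -0.0845, 0)
  M3 = (-0.0845, -0.0845, 0)
Detected image corners:
  c0 = (300.286663, 399.470857) px
  c1 = (540.228239, 441.940760) px
  c2 = (558.854437, 138.007141) px
  c3 = (297.715258, 131.937311) px
Planar DLT: solve 8×8 A·h = b for H (H[2,2]=1):
  H  [+1143.03049 +158.31908 +415.70355]
  H  [-72.71541 +1815.53104 +282.76131]
  H  [-0.79416 +0.47519 +1.00000]
B = K⁻¹H; ‖b₁‖=2.261736, ‖b₂‖=2.261736; λ = 2/(‖b₁‖+‖b₂‖) = 0.442138, sign → tz>0 ⇒ λ=+0.442138
r₁ = λ·B[:,0] = (+0.93373,+0.06969,-0.35113); r₂ = λ·B[:,1] = (+0.00604,+0.97766,+0.21010)
r₃ = r₁×r₂ = (+0.35793,-0.19830,+0.91245); SVD([r₁ r₂ r₃]) → R = UVᵀ:
  R  [+0.93373 +0.00604 +0.35793]
  R  [+0.06969 +0.97766 -0.19830]
  R  [-0.35113 +0.21010 +0.91245]
t = (+0.06806, +0.02224, +0.44214) m
tr R = 2.823843; θ = arccos((tr R − 1)/2) = 0.422854 rad = 24.228°
axis k = ((R−Rᵀ)₃₂, (R−Rᵀ)₁₃, (R−Rᵀ)₂₁) / (2 sinθ) = (+0.497605, +0.863931, +0.077542)
rvec = θ·k = (+0.210414, +0.365316, +0.032789)

rvec=(0.2104, 0.3653, 0.0328) tvec=(0.0681, 0.0222, 0.4421)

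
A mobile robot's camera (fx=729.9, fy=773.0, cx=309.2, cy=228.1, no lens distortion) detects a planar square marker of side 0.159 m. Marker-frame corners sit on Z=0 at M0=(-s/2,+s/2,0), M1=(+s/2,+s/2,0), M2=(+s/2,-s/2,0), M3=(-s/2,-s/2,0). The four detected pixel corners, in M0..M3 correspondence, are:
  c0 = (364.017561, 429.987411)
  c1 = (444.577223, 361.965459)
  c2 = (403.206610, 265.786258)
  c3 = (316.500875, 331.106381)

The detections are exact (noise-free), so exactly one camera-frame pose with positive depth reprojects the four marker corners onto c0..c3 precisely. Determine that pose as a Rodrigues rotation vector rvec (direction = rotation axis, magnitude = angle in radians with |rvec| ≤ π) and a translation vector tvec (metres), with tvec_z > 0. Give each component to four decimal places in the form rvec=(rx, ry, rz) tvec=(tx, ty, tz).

rvec=(0.1856, -0.4522, -0.5030) tvec=(0.1054, 0.1592, 1.0324)

Intrinsics K: fx=729.9, fy=773.0, cx=309.2, cy=228.1
Marker side s = 0.159 m; corners in marker frame (Z=0):
  M0 = (-0.0795, +0.0795, 0)
  M1 = (+0.0795, +0.0795, 0)
  M2 = (+0.0795, -0.0795, 0)
  M3 = (-0.0795, -0.0795, 0)
Detected image corners:
  c0 = (364.017561, 429.987411) px
  c1 = (444.577223, 361.965459) px
  c2 = (403.206610, 265.786258) px
  c3 = (316.500875, 331.106381) px
Planar DLT: solve 8×8 A·h = b for H (H[2,2]=1):
  H  [+662.95569 +382.55444 +383.74986]
  H  [-294.65327 +707.28893 +347.30954]
  H  [+0.35956 +0.27112 +1.00000]
B = K⁻¹H; ‖b₁‖=0.968614, ‖b₂‖=0.968614; λ = 2/(‖b₁‖+‖b₂‖) = 1.032403, sign → tz>0 ⇒ λ=+1.032403
r₁ = λ·B[:,0] = (+0.78046,-0.50307,+0.37121); r₂ = λ·B[:,1] = (+0.42253,+0.86205,+0.27990)
r₃ = r₁×r₂ = (-0.46081,-0.06160,+0.88536); SVD([r₁ r₂ r₃]) → R = UVᵀ:
  R  [+0.78046 +0.42253 -0.46081]
  R  [-0.50307 +0.86205 -0.06160]
  R  [+0.37121 +0.27990 +0.88536]
t = (+0.10545, +0.15921, +1.03240) m
tr R = 2.527862; θ = arccos((tr R − 1)/2) = 0.701413 rad = 40.188°
axis k = ((R−Rᵀ)₃₂, (R−Rᵀ)₁₃, (R−Rᵀ)₂₁) / (2 sinθ) = (+0.264610, -0.644686, -0.717190)
rvec = θ·k = (+0.185601, -0.452191, -0.503047)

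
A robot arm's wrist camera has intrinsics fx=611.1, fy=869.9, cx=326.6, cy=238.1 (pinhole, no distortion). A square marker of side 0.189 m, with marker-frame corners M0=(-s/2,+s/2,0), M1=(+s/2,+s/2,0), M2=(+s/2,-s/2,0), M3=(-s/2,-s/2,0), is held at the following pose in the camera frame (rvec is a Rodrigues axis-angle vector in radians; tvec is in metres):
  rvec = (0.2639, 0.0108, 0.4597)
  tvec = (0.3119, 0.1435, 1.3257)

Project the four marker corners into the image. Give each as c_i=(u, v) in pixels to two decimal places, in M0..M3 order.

c0=(411.04, 356.75) c1=(486.93, 409.34) c2=(531.47, 307.05) c3=(453.08, 251.78)

Intrinsics K: fx=611.1, fy=869.9, cx=326.6, cy=238.1
Marker side s = 0.189 m; corners in marker frame (Z=0):
  M0 = (-0.0945, +0.0945, 0)
  M1 = (+0.0945, +0.0945, 0)
  M2 = (+0.0945, -0.0945, 0)
  M3 = (-0.0945, -0.0945, 0)
rvec = (0.2639, 0.0108, 0.4597), |rvec| = θ = 0.53017 rad = 30.377°
Rodrigues: sinθ=0.50568, 1−cosθ=0.13728; R = I + sinθ·[k]× + (1−cosθ)·[k]×²:
    [+0.89673 -0.43707 +0.06955]
    [+0.43986 +0.86278 -0.24928]
    [+0.04895 +0.25413 +0.96593]
t = (0.3119, 0.1435, 1.3257) m
M0: Pc = R·M0+t = (+0.18586, +0.18347, +1.34509); u = 611.1·(+0.18586)/1.34509 + 326.6 = 411.0376, v = 869.9·(+0.18347)/1.34509 + 238.1 = 356.7515
M1: Pc = R·M1+t = (+0.35534, +0.26660, +1.35434); u = 611.1·(+0.35534)/1.35434 + 326.6 = 486.9340, v = 869.9·(+0.26660)/1.35434 + 238.1 = 409.3377
M2: Pc = R·M2+t = (+0.43794, +0.10353, +1.30631); u = 611.1·(+0.43794)/1.30631 + 326.6 = 531.4733, v = 869.9·(+0.10353)/1.30631 + 238.1 = 307.0456
M3: Pc = R·M3+t = (+0.26846, +0.02040, +1.29706); u = 611.1·(+0.26846)/1.29706 + 326.6 = 453.0840, v = 869.9·(+0.02040)/1.29706 + 238.1 = 251.7825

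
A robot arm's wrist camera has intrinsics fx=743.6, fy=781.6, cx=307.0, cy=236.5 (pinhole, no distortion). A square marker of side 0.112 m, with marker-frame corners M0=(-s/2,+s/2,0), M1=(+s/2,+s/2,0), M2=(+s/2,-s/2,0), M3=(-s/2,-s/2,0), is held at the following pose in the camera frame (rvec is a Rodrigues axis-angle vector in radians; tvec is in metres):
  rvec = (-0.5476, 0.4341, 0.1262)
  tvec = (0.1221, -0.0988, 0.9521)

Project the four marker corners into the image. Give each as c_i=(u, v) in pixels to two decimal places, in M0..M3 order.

Intrinsics K: fx=743.6, fy=781.6, cx=307.0, cy=236.5
Marker side s = 0.112 m; corners in marker frame (Z=0):
  M0 = (-0.0560, +0.0560, 0)
  M1 = (+0.0560, +0.0560, 0)
  M2 = (+0.0560, -0.0560, 0)
  M3 = (-0.0560, -0.0560, 0)
rvec = (-0.5476, 0.4341, 0.1262), |rvec| = θ = 0.71010 rad = 40.685°
Rodrigues: sinθ=0.65191, 1−cosθ=0.24170; R = I + sinθ·[k]× + (1−cosθ)·[k]×²:
    [+0.90204 -0.22980 +0.36540]
    [+0.00191 +0.84863 +0.52899]
    [-0.43165 -0.47647 +0.76593]
t = (0.1221, -0.0988, 0.9521) m
M0: Pc = R·M0+t = (+0.05872, -0.05138, +0.94959); u = 743.6·(+0.05872)/0.94959 + 307.0 = 352.9797, v = 781.6·(-0.05138)/0.94959 + 236.5 = 194.2063
M1: Pc = R·M1+t = (+0.15975, -0.05117, +0.90125); u = 743.6·(+0.15975)/0.90125 + 307.0 = 438.8026, v = 781.6·(-0.05117)/0.90125 + 236.5 = 192.1234
M2: Pc = R·M2+t = (+0.18548, -0.14622, +0.95461); u = 743.6·(+0.18548)/0.95461 + 307.0 = 451.4834, v = 781.6·(-0.14622)/0.95461 + 236.5 = 116.7836
M3: Pc = R·M3+t = (+0.08445, -0.14643, +1.00295); u = 743.6·(+0.08445)/1.00295 + 307.0 = 369.6157, v = 781.6·(-0.14643)/1.00295 + 236.5 = 122.3872

c0=(352.98, 194.21) c1=(438.80, 192.12) c2=(451.48, 116.78) c3=(369.62, 122.39)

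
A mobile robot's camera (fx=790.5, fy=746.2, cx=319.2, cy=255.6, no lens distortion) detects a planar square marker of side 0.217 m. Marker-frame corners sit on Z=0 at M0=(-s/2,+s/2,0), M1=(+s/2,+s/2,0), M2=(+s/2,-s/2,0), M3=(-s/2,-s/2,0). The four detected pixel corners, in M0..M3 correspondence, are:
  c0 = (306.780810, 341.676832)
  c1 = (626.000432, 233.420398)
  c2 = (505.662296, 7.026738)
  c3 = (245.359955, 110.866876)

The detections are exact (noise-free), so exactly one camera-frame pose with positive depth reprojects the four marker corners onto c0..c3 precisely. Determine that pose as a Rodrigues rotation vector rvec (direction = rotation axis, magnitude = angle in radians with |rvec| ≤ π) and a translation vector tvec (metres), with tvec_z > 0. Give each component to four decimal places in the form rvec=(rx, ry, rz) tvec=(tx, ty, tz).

rvec=(-0.4650, 0.2560, -0.3113) tvec=(0.0662, -0.0688, 0.5636)

Intrinsics K: fx=790.5, fy=746.2, cx=319.2, cy=255.6
Marker side s = 0.217 m; corners in marker frame (Z=0):
  M0 = (-0.1085, +0.1085, 0)
  M1 = (+0.1085, +0.1085, 0)
  M2 = (+0.1085, -0.1085, 0)
  M3 = (-0.1085, -0.1085, 0)
Detected image corners:
  c0 = (306.780810, 341.676832) px
  c1 = (626.000432, 233.420398) px
  c2 = (505.662296, 7.026738) px
  c3 = (245.359955, 110.866876) px
Planar DLT: solve 8×8 A·h = b for H (H[2,2]=1):
  H  [+1195.87547 +59.75925 +412.05448]
  H  [-540.04889 +907.85930 +164.53695]
  H  [-0.30175 -0.84237 +1.00000]
B = K⁻¹H; ‖b₁‖=1.774262, ‖b₂‖=1.774262; λ = 2/(‖b₁‖+‖b₂‖) = 0.563615, sign → tz>0 ⇒ λ=+0.563615
r₁ = λ·B[:,0] = (+0.92131,-0.34965,-0.17007); r₂ = λ·B[:,1] = (+0.23432,+0.84834,-0.47477)
r₃ = r₁×r₂ = (+0.31028,+0.39756,+0.86352); SVD([r₁ r₂ r₃]) → R = UVᵀ:
  R  [+0.92131 +0.23432 +0.31028]
  R  [-0.34965 +0.84834 +0.39756]
  R  [-0.17007 -0.47477 +0.86352]
t = (+0.06620, -0.06878, +0.56361) m
tr R = 2.633180; θ = arccos((tr R − 1)/2) = 0.615318 rad = 35.255°
axis k = ((R−Rᵀ)₃₂, (R−Rᵀ)₁₃, (R−Rᵀ)₂₁) / (2 sinθ) = (-0.755636, +0.416092, -0.505847)
rvec = θ·k = (-0.464957, +0.256029, -0.311257)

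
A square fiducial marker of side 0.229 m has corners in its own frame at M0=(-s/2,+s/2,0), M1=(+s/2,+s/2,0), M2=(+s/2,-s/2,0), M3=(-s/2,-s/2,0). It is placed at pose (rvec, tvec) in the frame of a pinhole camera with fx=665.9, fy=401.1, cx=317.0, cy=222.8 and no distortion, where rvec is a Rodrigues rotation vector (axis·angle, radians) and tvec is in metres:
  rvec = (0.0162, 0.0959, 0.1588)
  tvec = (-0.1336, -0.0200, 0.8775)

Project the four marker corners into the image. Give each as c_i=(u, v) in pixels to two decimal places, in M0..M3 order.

c0=(119.60, 256.51) c1=(287.09, 274.11) c2=(314.63, 169.47) c3=(145.44, 154.31)

Intrinsics K: fx=665.9, fy=401.1, cx=317.0, cy=222.8
Marker side s = 0.229 m; corners in marker frame (Z=0):
  M0 = (-0.1145, +0.1145, 0)
  M1 = (+0.1145, +0.1145, 0)
  M2 = (+0.1145, -0.1145, 0)
  M3 = (-0.1145, -0.1145, 0)
rvec = (0.0162, 0.0959, 0.1588), |rvec| = θ = 0.18622 rad = 10.669°
Rodrigues: sinθ=0.18514, 1−cosθ=0.01729; R = I + sinθ·[k]× + (1−cosθ)·[k]×²:
    [+0.98284 -0.15711 +0.09663]
    [+0.15866 +0.98730 -0.00851]
    [-0.09406 +0.02370 +0.99528]
t = (-0.1336, -0.0200, 0.8775) m
M0: Pc = R·M0+t = (-0.26412, +0.07488, +0.89098); u = 665.9·(-0.26412)/0.89098 + 317.0 = 119.5997, v = 401.1·(+0.07488)/0.89098 + 222.8 = 256.5088
M1: Pc = R·M1+t = (-0.03905, +0.11121, +0.86944); u = 665.9·(-0.03905)/0.86944 + 317.0 = 287.0892, v = 401.1·(+0.11121)/0.86944 + 222.8 = 274.1053
M2: Pc = R·M2+t = (-0.00308, -0.11488, +0.86402); u = 665.9·(-0.00308)/0.86402 + 317.0 = 314.6297, v = 401.1·(-0.11488)/0.86402 + 222.8 = 169.4700
M3: Pc = R·M3+t = (-0.22815, -0.15121, +0.88556); u = 665.9·(-0.22815)/0.88556 + 317.0 = 145.4438, v = 401.1·(-0.15121)/0.88556 + 222.8 = 154.3108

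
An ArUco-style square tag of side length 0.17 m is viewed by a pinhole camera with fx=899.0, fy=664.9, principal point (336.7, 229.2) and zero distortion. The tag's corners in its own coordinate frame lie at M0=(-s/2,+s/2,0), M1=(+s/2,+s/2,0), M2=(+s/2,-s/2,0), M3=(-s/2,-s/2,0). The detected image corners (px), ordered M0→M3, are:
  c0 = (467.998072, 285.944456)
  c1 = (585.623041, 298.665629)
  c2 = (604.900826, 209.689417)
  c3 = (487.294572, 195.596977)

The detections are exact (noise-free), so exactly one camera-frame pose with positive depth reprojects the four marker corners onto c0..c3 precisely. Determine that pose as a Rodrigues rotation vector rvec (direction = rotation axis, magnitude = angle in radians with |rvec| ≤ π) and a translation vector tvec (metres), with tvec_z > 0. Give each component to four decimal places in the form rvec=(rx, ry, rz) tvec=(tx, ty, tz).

rvec=(0.0252, -0.1082, 0.1529) tvec=(0.2772, 0.0344, 1.2450)

Intrinsics K: fx=899.0, fy=664.9, cx=336.7, cy=229.2
Marker side s = 0.17 m; corners in marker frame (Z=0):
  M0 = (-0.0850, +0.0850, 0)
  M1 = (+0.0850, +0.0850, 0)
  M2 = (+0.0850, -0.0850, 0)
  M3 = (-0.0850, -0.0850, 0)
Detected image corners:
  c0 = (467.998072, 285.944456) px
  c1 = (585.623041, 298.665629) px
  c2 = (604.900826, 209.689417) px
  c3 = (487.294572, 195.596977) px
Planar DLT: solve 8×8 A·h = b for H (H[2,2]=1):
  H  [+739.03603 -106.21879 +536.88269]
  H  [+100.62350 +530.72989 +247.57562]
  H  [+0.08795 +0.01349 +1.00000]
B = K⁻¹H; ‖b₁‖=0.803181, ‖b₂‖=0.803181; λ = 2/(‖b₁‖+‖b₂‖) = 1.245049, sign → tz>0 ⇒ λ=+1.245049
r₁ = λ·B[:,0] = (+0.98250,+0.15068,+0.10950); r₂ = λ·B[:,1] = (-0.15339,+0.98802,+0.01679)
r₃ = r₁×r₂ = (-0.10566,-0.03329,+0.99385); SVD([r₁ r₂ r₃]) → R = UVᵀ:
  R  [+0.98250 -0.15339 -0.10566]
  R  [+0.15068 +0.98802 -0.03329]
  R  [+0.10950 +0.01679 +0.99385]
t = (+0.27724, +0.03441, +1.24505) m
tr R = 2.964368; θ = arccos((tr R − 1)/2) = 0.189046 rad = 10.832°
axis k = ((R−Rᵀ)₃₂, (R−Rᵀ)₁₃, (R−Rᵀ)₂₁) / (2 sinθ) = (+0.133257, -0.572459, +0.809033)
rvec = θ·k = (+0.025192, -0.108221, +0.152944)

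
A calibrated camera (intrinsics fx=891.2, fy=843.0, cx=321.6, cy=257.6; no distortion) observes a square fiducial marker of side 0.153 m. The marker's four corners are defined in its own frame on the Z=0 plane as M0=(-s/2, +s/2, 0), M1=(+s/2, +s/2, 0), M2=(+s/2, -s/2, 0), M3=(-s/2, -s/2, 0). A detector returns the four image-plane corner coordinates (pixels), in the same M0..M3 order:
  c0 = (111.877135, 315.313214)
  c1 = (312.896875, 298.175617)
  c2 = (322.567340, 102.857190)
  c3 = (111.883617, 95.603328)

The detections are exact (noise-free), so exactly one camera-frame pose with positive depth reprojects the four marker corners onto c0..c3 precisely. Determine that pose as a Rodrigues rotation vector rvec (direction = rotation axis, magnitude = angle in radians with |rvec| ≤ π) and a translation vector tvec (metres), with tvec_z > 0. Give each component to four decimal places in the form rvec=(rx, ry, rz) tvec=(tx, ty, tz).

rvec=(0.2102, -0.5052, -0.0047) tvec=(-0.0699, -0.0383, 0.6184)

Intrinsics K: fx=891.2, fy=843.0, cx=321.6, cy=257.6
Marker side s = 0.153 m; corners in marker frame (Z=0):
  M0 = (-0.0765, +0.0765, 0)
  M1 = (+0.0765, +0.0765, 0)
  M2 = (+0.0765, -0.0765, 0)
  M3 = (-0.0765, -0.0765, 0)
Detected image corners:
  c0 = (111.877135, 315.313214) px
  c1 = (312.896875, 298.175617) px
  c2 = (322.567340, 102.857190) px
  c3 = (111.883617, 95.603328) px
Planar DLT: solve 8×8 A·h = b for H (H[2,2]=1):
  H  [+1511.33711 +36.33000 +220.85605]
  H  [+123.23298 +1417.55654 +205.42094]
  H  [+0.77598 +0.32508 +1.00000]
B = K⁻¹H; ‖b₁‖=1.617088, ‖b₂‖=1.617088; λ = 2/(‖b₁‖+‖b₂‖) = 0.618396, sign → tz>0 ⇒ λ=+0.618396
r₁ = λ·B[:,0] = (+0.87554,-0.05624,+0.47987); r₂ = λ·B[:,1] = (-0.04733,+0.97844,+0.20103)
r₃ = r₁×r₂ = (-0.48083,-0.19872,+0.85400); SVD([r₁ r₂ r₃]) → R = UVᵀ:
  R  [+0.87554 -0.04733 -0.48083]
  R  [-0.05624 +0.97844 -0.19872]
  R  [+0.47987 +0.20103 +0.85400]
t = (-0.06991, -0.03828, +0.61840) m
tr R = 2.707980; θ = arccos((tr R − 1)/2) = 0.547190 rad = 31.352°
axis k = ((R−Rᵀ)₃₂, (R−Rᵀ)₁₃, (R−Rᵀ)₂₁) / (2 sinθ) = (+0.384159, -0.923227, -0.008555)
rvec = θ·k = (+0.210208, -0.505180, -0.004681)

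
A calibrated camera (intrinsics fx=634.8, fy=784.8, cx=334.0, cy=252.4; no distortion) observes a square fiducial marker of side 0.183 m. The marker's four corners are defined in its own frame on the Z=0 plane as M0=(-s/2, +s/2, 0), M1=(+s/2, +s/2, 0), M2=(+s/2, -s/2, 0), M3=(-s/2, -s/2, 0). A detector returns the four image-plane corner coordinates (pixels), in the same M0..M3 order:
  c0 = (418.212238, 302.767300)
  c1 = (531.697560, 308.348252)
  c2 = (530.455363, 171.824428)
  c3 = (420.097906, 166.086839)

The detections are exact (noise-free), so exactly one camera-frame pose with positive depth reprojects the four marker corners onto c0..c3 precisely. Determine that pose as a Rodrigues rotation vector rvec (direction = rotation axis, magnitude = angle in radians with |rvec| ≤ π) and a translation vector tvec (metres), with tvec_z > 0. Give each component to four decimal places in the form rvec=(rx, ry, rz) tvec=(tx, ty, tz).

Intrinsics K: fx=634.8, fy=784.8, cx=334.0, cy=252.4
Marker side s = 0.183 m; corners in marker frame (Z=0):
  M0 = (-0.0915, +0.0915, 0)
  M1 = (+0.0915, +0.0915, 0)
  M2 = (+0.0915, -0.0915, 0)
  M3 = (-0.0915, -0.0915, 0)
Detected image corners:
  c0 = (418.212238, 302.767300) px
  c1 = (531.697560, 308.348252) px
  c2 = (530.455363, 171.824428) px
  c3 = (420.097906, 166.086839) px
Planar DLT: solve 8×8 A·h = b for H (H[2,2]=1):
  H  [+617.45521 -74.28873 +475.18249]
  H  [+33.91832 +710.23506 +236.30579]
  H  [+0.01259 -0.15268 +1.00000]
B = K⁻¹H; ‖b₁‖=0.966928, ‖b₂‖=0.966928; λ = 2/(‖b₁‖+‖b₂‖) = 1.034204, sign → tz>0 ⇒ λ=+1.034204
r₁ = λ·B[:,0] = (+0.99909,+0.04051,+0.01302); r₂ = λ·B[:,1] = (-0.03795,+0.98673,-0.15790)
r₃ = r₁×r₂ = (-0.01925,+0.15726,+0.98737); SVD([r₁ r₂ r₃]) → R = UVᵀ:
  R  [+0.99909 -0.03795 -0.01925]
  R  [+0.04051 +0.98673 +0.15726]
  R  [+0.01302 -0.15790 +0.98737]
t = (+0.23001, -0.02121, +1.03420) m
tr R = 2.973189; θ = arccos((tr R − 1)/2) = 0.163925 rad = 9.392°
axis k = ((R−Rᵀ)₃₂, (R−Rᵀ)₁₃, (R−Rᵀ)₂₁) / (2 sinθ) = (-0.965629, -0.098863, +0.240388)
rvec = θ·k = (-0.158291, -0.016206, +0.039406)

rvec=(-0.1583, -0.0162, 0.0394) tvec=(0.2300, -0.0212, 1.0342)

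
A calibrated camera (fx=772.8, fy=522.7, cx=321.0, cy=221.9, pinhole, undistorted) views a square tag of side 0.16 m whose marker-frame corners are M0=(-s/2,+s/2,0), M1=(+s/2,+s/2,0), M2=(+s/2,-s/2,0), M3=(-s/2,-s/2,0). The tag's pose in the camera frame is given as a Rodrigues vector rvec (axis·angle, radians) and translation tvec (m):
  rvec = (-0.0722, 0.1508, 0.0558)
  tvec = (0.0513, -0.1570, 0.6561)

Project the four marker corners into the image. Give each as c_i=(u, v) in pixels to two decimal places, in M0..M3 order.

Intrinsics K: fx=772.8, fy=522.7, cx=321.0, cy=221.9
Marker side s = 0.16 m; corners in marker frame (Z=0):
  M0 = (-0.0800, +0.0800, 0)
  M1 = (+0.0800, +0.0800, 0)
  M2 = (+0.0800, -0.0800, 0)
  M3 = (-0.0800, -0.0800, 0)
rvec = (-0.0722, 0.1508, 0.0558), |rvec| = θ = 0.17626 rad = 10.099°
Rodrigues: sinθ=0.17535, 1−cosθ=0.01549; R = I + sinθ·[k]× + (1−cosθ)·[k]×²:
    [+0.98711 -0.06094 +0.14801]
    [+0.05008 +0.99585 +0.07602]
    [-0.15203 -0.06763 +0.98606]
t = (0.0513, -0.1570, 0.6561) m
M0: Pc = R·M0+t = (-0.03254, -0.08134, +0.66285); u = 772.8·(-0.03254)/0.66285 + 321.0 = 283.0581, v = 522.7·(-0.08134)/0.66285 + 221.9 = 157.7593
M1: Pc = R·M1+t = (+0.12539, -0.07333, +0.63853); u = 772.8·(+0.12539)/0.63853 + 321.0 = 472.7615, v = 522.7·(-0.07333)/0.63853 + 221.9 = 161.8754
M2: Pc = R·M2+t = (+0.13514, -0.23266, +0.64935); u = 772.8·(+0.13514)/0.64935 + 321.0 = 481.8369, v = 522.7·(-0.23266)/0.64935 + 221.9 = 34.6167
M3: Pc = R·M3+t = (-0.02279, -0.24067, +0.67367); u = 772.8·(-0.02279)/0.67367 + 321.0 = 294.8529, v = 522.7·(-0.24067)/0.67367 + 221.9 = 35.1618

c0=(283.06, 157.76) c1=(472.76, 161.88) c2=(481.84, 34.62) c3=(294.85, 35.16)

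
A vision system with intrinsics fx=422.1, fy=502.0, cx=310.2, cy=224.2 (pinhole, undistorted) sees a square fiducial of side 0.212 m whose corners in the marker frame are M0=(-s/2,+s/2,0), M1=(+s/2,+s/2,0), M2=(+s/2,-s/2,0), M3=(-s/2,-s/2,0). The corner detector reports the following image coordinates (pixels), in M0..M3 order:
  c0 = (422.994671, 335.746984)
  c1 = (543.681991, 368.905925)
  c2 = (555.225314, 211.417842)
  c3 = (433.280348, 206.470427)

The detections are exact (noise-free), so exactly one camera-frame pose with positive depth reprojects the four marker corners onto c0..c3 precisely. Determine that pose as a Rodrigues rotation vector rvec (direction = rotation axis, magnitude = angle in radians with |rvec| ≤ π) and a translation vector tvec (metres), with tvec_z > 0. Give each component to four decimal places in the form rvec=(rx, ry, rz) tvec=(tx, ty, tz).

rvec=(-0.0630, 0.7603, 0.0870) tvec=(0.3058, 0.0823, 0.7475)

Intrinsics K: fx=422.1, fy=502.0, cx=310.2, cy=224.2
Marker side s = 0.212 m; corners in marker frame (Z=0):
  M0 = (-0.1060, +0.1060, 0)
  M1 = (+0.1060, +0.1060, 0)
  M2 = (+0.1060, -0.1060, 0)
  M3 = (-0.1060, -0.1060, 0)
Detected image corners:
  c0 = (422.994671, 335.746984) px
  c1 = (543.681991, 368.905925) px
  c2 = (555.225314, 211.417842) px
  c3 = (433.280348, 206.470427) px
Planar DLT: solve 8×8 A·h = b for H (H[2,2]=1):
  H  [+120.82595 -67.90534 +482.87711]
  H  [-169.55045 +660.22286 +279.44285]
  H  [-0.92356 -0.03419 +1.00000]
B = K⁻¹H; ‖b₁‖=1.337799, ‖b₂‖=1.337799; λ = 2/(‖b₁‖+‖b₂‖) = 0.747496, sign → tz>0 ⇒ λ=+0.747496
r₁ = λ·B[:,0] = (+0.72131,+0.05586,-0.69036); r₂ = λ·B[:,1] = (-0.10147,+0.99451,-0.02556)
r₃ = r₁×r₂ = (+0.68514,+0.08849,+0.72302); SVD([r₁ r₂ r₃]) → R = UVᵀ:
  R  [+0.72131 -0.10147 +0.68514]
  R  [+0.05586 +0.99451 +0.08849]
  R  [-0.69036 -0.02556 +0.72302]
t = (+0.30579, +0.08226, +0.74750) m
tr R = 2.438839; θ = arccos((tr R − 1)/2) = 0.767830 rad = 43.993°
axis k = ((R−Rᵀ)₃₂, (R−Rᵀ)₁₃, (R−Rᵀ)₂₁) / (2 sinθ) = (-0.082096, +0.990169, +0.113254)
rvec = θ·k = (-0.063036, +0.760281, +0.086960)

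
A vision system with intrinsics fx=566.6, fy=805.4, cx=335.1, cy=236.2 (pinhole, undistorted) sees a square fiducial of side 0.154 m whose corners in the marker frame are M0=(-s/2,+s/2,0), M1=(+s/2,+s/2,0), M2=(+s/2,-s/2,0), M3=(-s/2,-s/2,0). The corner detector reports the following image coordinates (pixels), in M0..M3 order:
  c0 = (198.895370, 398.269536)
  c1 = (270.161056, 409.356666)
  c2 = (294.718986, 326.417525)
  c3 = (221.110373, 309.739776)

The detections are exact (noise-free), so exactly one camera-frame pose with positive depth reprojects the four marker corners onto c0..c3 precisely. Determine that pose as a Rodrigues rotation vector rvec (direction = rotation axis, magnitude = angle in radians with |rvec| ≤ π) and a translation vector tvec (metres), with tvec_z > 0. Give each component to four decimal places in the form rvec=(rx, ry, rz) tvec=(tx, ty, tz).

Intrinsics K: fx=566.6, fy=805.4, cx=335.1, cy=236.2
Marker side s = 0.154 m; corners in marker frame (Z=0):
  M0 = (-0.0770, +0.0770, 0)
  M1 = (+0.0770, +0.0770, 0)
  M2 = (+0.0770, -0.0770, 0)
  M3 = (-0.0770, -0.0770, 0)
Detected image corners:
  c0 = (198.895370, 398.269536) px
  c1 = (270.161056, 409.356666) px
  c2 = (294.718986, 326.417525) px
  c3 = (221.110373, 309.739776) px
Planar DLT: solve 8×8 A·h = b for H (H[2,2]=1):
  H  [+561.29899 -70.94505 +246.95685]
  H  [+223.26294 +675.13445 +362.23130]
  H  [+0.37008 +0.32951 +1.00000]
B = K⁻¹H; ‖b₁‖=0.872376, ‖b₂‖=0.872376; λ = 2/(‖b₁‖+‖b₂‖) = 1.146294, sign → tz>0 ⇒ λ=+1.146294
r₁ = λ·B[:,0] = (+0.88468,+0.19335,+0.42422); r₂ = λ·B[:,1] = (-0.36692,+0.85012,+0.37771)
r₃ = r₁×r₂ = (-0.28760,-0.48981,+0.82303); SVD([r₁ r₂ r₃]) → R = UVᵀ:
  R  [+0.88468 -0.36692 -0.28760]
  R  [+0.19335 +0.85012 -0.48981]
  R  [+0.42422 +0.37771 +0.82303]
t = (-0.17832, +0.17938, +1.14629) m
tr R = 2.557825; θ = arccos((tr R − 1)/2) = 0.677866 rad = 38.839°
axis k = ((R−Rᵀ)₃₂, (R−Rᵀ)₁₃, (R−Rᵀ)₂₁) / (2 sinθ) = (+0.691656, -0.567521, +0.446691)
rvec = θ·k = (+0.468850, -0.384703, +0.302797)

rvec=(0.4689, -0.3847, 0.3028) tvec=(-0.1783, 0.1794, 1.1463)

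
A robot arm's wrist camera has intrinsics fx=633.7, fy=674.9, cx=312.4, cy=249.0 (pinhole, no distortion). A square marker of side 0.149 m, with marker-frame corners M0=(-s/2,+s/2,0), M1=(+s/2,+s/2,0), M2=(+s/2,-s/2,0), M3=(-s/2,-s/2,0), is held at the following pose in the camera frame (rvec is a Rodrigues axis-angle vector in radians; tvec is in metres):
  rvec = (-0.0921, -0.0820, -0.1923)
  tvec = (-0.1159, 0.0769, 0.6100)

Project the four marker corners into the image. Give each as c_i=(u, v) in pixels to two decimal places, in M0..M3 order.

c0=(127.41, 433.97) c1=(282.78, 399.12) c2=(253.90, 238.34) c3=(101.07, 268.94)

Intrinsics K: fx=633.7, fy=674.9, cx=312.4, cy=249.0
Marker side s = 0.149 m; corners in marker frame (Z=0):
  M0 = (-0.0745, +0.0745, 0)
  M1 = (+0.0745, +0.0745, 0)
  M2 = (+0.0745, -0.0745, 0)
  M3 = (-0.0745, -0.0745, 0)
rvec = (-0.0921, -0.0820, -0.1923), |rvec| = θ = 0.22844 rad = 13.089°
Rodrigues: sinθ=0.22646, 1−cosθ=0.02598; R = I + sinθ·[k]× + (1−cosθ)·[k]×²:
    [+0.97824 +0.19439 -0.07247]
    [-0.18687 +0.97737 +0.09915]
    [+0.09011 -0.08345 +0.99243]
t = (-0.1159, 0.0769, 0.6100) m
M0: Pc = R·M0+t = (-0.17430, +0.16364, +0.59707); u = 633.7·(-0.17430)/0.59707 + 312.4 = 127.4100, v = 674.9·(+0.16364)/0.59707 + 249.0 = 433.9663
M1: Pc = R·M1+t = (-0.02854, +0.13579, +0.61050); u = 633.7·(-0.02854)/0.61050 + 312.4 = 282.7766, v = 674.9·(+0.13579)/0.61050 + 249.0 = 399.1173
M2: Pc = R·M2+t = (-0.05750, -0.00984, +0.62293); u = 633.7·(-0.05750)/0.62293 + 312.4 = 253.9028, v = 674.9·(-0.00984)/0.62293 + 249.0 = 238.3435
M3: Pc = R·M3+t = (-0.20326, +0.01801, +0.60950); u = 633.7·(-0.20326)/0.60950 + 312.4 = 101.0698, v = 674.9·(+0.01801)/0.60950 + 249.0 = 268.9402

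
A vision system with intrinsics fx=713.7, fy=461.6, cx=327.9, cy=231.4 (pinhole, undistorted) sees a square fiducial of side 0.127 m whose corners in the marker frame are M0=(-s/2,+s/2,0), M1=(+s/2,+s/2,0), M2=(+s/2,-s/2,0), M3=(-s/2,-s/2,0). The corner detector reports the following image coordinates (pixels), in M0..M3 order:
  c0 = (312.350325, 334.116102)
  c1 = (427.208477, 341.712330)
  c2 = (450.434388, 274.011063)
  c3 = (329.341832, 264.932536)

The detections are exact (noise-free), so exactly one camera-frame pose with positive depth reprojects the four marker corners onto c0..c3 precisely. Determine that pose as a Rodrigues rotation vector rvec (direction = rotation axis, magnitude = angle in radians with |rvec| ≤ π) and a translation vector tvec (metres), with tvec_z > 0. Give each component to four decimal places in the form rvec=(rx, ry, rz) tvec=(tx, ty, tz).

Intrinsics K: fx=713.7, fy=461.6, cx=327.9, cy=231.4
Marker side s = 0.127 m; corners in marker frame (Z=0):
  M0 = (-0.0635, +0.0635, 0)
  M1 = (+0.0635, +0.0635, 0)
  M2 = (+0.0635, -0.0635, 0)
  M3 = (-0.0635, -0.0635, 0)
Detected image corners:
  c0 = (312.350325, 334.116102) px
  c1 = (427.208477, 341.712330) px
  c2 = (450.434388, 274.011063) px
  c3 = (329.341832, 264.932536) px
Planar DLT: solve 8×8 A·h = b for H (H[2,2]=1):
  H  [+972.85510 +7.13150 +379.99509]
  H  [+101.14263 +671.31790 +304.67178]
  H  [+0.11741 +0.43611 +1.00000]
B = K⁻¹H; ‖b₁‖=1.324161, ‖b₂‖=1.324161; λ = 2/(‖b₁‖+‖b₂‖) = 0.755195, sign → tz>0 ⇒ λ=+0.755195
r₁ = λ·B[:,0] = (+0.98868,+0.12103,+0.08866); r₂ = λ·B[:,1] = (-0.14377,+0.93320,+0.32935)
r₃ = r₁×r₂ = (-0.04288,-0.33837,+0.94004); SVD([r₁ r₂ r₃]) → R = UVᵀ:
  R  [+0.98868 -0.14377 -0.04288]
  R  [+0.12103 +0.93320 -0.33837]
  R  [+0.08866 +0.32935 +0.94004]
t = (+0.05512, +0.11988, +0.75520) m
tr R = 2.861915; θ = arccos((tr R − 1)/2) = 0.373770 rad = 21.415°
axis k = ((R−Rᵀ)₃₂, (R−Rᵀ)₁₃, (R−Rᵀ)₂₁) / (2 sinθ) = (+0.914367, -0.180138, +0.362606)
rvec = θ·k = (+0.341763, -0.067330, +0.135531)

rvec=(0.3418, -0.0673, 0.1355) tvec=(0.0551, 0.1199, 0.7552)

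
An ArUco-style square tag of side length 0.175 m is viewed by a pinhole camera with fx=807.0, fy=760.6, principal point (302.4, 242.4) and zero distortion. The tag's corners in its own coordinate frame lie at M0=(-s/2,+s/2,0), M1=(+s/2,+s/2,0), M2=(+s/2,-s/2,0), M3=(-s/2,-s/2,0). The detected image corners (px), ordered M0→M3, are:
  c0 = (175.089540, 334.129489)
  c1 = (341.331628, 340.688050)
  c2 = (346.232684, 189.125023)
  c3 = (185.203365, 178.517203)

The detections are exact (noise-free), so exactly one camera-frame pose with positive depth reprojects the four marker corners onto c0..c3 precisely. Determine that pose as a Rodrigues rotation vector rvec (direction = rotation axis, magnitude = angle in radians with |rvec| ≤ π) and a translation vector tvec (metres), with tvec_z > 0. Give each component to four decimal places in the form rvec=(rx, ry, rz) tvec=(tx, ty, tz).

Intrinsics K: fx=807.0, fy=760.6, cx=302.4, cy=242.4
Marker side s = 0.175 m; corners in marker frame (Z=0):
  M0 = (-0.0875, +0.0875, 0)
  M1 = (+0.0875, +0.0875, 0)
  M2 = (+0.0875, -0.0875, 0)
  M3 = (-0.0875, -0.0875, 0)
Detected image corners:
  c0 = (175.089540, 334.129489) px
  c1 = (341.331628, 340.688050) px
  c2 = (346.232684, 189.125023) px
  c3 = (185.203365, 178.517203) px
Planar DLT: solve 8×8 A·h = b for H (H[2,2]=1):
  H  [+976.85674 -88.44902 +263.17010]
  H  [+91.03038 +831.95865 +259.50146]
  H  [+0.16042 -0.17467 +1.00000]
B = K⁻¹H; ‖b₁‖=1.163521, ‖b₂‖=1.163521; λ = 2/(‖b₁‖+‖b₂‖) = 0.859461, sign → tz>0 ⇒ λ=+0.859461
r₁ = λ·B[:,0] = (+0.98870,+0.05892,+0.13787); r₂ = λ·B[:,1] = (-0.03794,+0.98794,-0.15013)
r₃ = r₁×r₂ = (-0.14505,+0.14320,+0.97901); SVD([r₁ r₂ r₃]) → R = UVᵀ:
  R  [+0.98870 -0.03794 -0.14505]
  R  [+0.05892 +0.98794 +0.14320]
  R  [+0.13787 -0.15013 +0.97901]
t = (-0.04178, +0.01932, +0.85946) m
tr R = 2.955641; θ = arccos((tr R − 1)/2) = 0.211007 rad = 12.090°
axis k = ((R−Rᵀ)₃₂, (R−Rᵀ)₁₃, (R−Rᵀ)₂₁) / (2 sinθ) = (-0.700240, -0.675418, +0.231247)
rvec = θ·k = (-0.147755, -0.142518, +0.048795)

rvec=(-0.1478, -0.1425, 0.0488) tvec=(-0.0418, 0.0193, 0.8595)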